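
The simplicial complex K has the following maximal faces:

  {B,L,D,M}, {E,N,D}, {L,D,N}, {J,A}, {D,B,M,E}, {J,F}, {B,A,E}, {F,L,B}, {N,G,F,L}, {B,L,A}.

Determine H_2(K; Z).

H_2 = 0.

Order the vertices as A < B < D < E < F < G < J < L < M < N. Listing each simplex with vertices in this order, K has dimension 3 with simplices:

  0-simplices (10): A, B, D, E, F, G, J, L, M, N
  1-simplices (23): AB, AE, AJ, AL, BD, BE, BF, BL, BM, DE, DL, DM, DN, EM, EN, FG, FJ, FL, FN, GL, GN, LM, LN
  2-simplices (16): ABE, ABL, BDE, BDL, BDM, BEM, BFL, BLM, DEM, DEN, DLM, DLN, FGL, FGN, FLN, GLN
  3-simplices (3): BDEM, BDLM, FGLN

Hence C_0 ≅ Z^10, C_1 ≅ Z^23, C_2 ≅ Z^16, C_3 ≅ Z^3.

The boundary map ∂_1: C_1 → C_0 is given by ∂[p,q] = [q] − [p].
This gives a 10×23 integer matrix of rank 9; reducing to Smith normal form yields diagonal entries (1,1,1,1,1,1,1,1,1).

∂_2: C_2 → C_1 acts by ∂[p,q,r] = [q,r] − [p,r] + [p,q]. For instance
  ∂DLM = LM − DM + DL,
  ∂GLN = LN − GN + GL.
As a 23×16 matrix over Z this has rank 13, with invariant factors (1,1,1,1,1,1,1,1,1,1,1,1,1).

Boundary ∂_3: C_3 → C_2 sends each 3-simplex σ to the alternating sum Σ_i (−1)^i (σ with its i-th vertex removed). For instance
  ∂BDLM = DLM − BLM + BDM − BDL,
  ∂FGLN = GLN − FLN + FGN − FGL.
The resulting 16×3 matrix has rank 3, and its Smith normal form has invariant factors (1,1,1).

Reading off H_k = ker ∂_k / im ∂_{k+1}:

  H_2: rank ker ∂_2 − rank ∂_3 = (16 − 13) − 3 = 0, and the invariant factors of ∂_3 are all 1, so H_2 ≅ 0.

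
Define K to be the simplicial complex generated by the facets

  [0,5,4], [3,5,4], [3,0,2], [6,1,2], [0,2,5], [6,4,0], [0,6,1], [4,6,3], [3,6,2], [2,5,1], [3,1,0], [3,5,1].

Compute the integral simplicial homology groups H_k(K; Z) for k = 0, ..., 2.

H_0 = Z,  H_1 = Z_2,  H_2 = 0.

Order the vertices as 0 < 1 < 2 < 3 < 4 < 5 < 6. Listing each simplex with vertices in this order, K has dimension 2 with simplices:

  0-simplices (7): [0], [1], [2], [3], [4], [5], [6]
  1-simplices (18): [0,1], [0,2], [0,3], [0,4], [0,5], [0,6], [1,2], [1,3], [1,5], [1,6], [2,3], [2,5], [2,6], [3,4], [3,5], [3,6], [4,5], [4,6]
  2-simplices (12): [0,1,3], [0,1,6], [0,2,3], [0,2,5], [0,4,5], [0,4,6], [1,2,5], [1,2,6], [1,3,5], [2,3,6], [3,4,5], [3,4,6]

so the chain groups are C_0 ≅ Z^7, C_1 ≅ Z^18, C_2 ≅ Z^12.

∂_1: C_1 → C_0 maps an edge to its endpoints' difference, ∂[p,q] = q − p.
As a 7×18 matrix over Z this has rank 6, with invariant factors (1,1,1,1,1,1).

∂_2: C_2 → C_1 maps a triangle to the signed sum of its edges. For instance
  ∂[0,1,3] = [1,3] − [0,3] + [0,1],
  ∂[2,3,6] = [3,6] − [2,6] + [2,3].
This gives a 18×12 integer matrix of rank 12; reducing to Smith normal form yields diagonal entries (1,1,1,1,1,1,1,1,1,1,1,2).

Computing H_k = (kernel of ∂_k) / (image of ∂_{k+1}):

  H_0: rank C_0 − rank ∂_1 = 7 − 6 = 1, and the invariant factors of ∂_1 are all 1, so H_0 ≅ Z.
  H_1: rank ker ∂_1 − rank ∂_2 = (18 − 6) − 12 = 0, and ∂_2 has invariant factor 2 > 1, so H_1 ≅ Z_2.
  H_2: rank ker ∂_2 − rank ∂_3 = (12 − 12) − 0 = 0, and there is no ∂_3, so H_2 ≅ 0.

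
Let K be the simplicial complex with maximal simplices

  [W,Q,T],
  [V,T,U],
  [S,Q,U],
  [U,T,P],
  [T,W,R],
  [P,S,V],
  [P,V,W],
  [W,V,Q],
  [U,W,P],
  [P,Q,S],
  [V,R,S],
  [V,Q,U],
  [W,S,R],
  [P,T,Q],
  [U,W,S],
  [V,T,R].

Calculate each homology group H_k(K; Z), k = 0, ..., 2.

H_0 ≅ Z,  H_1 ≅ Z^2,  H_2 ≅ Z.

K has 8 vertices, 24 edges, 16 triangles.
rank ∂_0 = 0, rank ∂_1 = 7 ⇒ b_0 = 8 − 0 − 7 = 1; all invariant factors of ∂_1 are 1 so no torsion. So H_0 = Z.
rank ∂_1 = 7, rank ∂_2 = 15 ⇒ b_1 = 24 − 7 − 15 = 2; all invariant factors of ∂_2 are 1 so no torsion. So H_1 = Z^2.
rank ∂_2 = 15, rank ∂_3 = 0 ⇒ b_2 = 16 − 15 − 0 = 1. So H_2 = Z.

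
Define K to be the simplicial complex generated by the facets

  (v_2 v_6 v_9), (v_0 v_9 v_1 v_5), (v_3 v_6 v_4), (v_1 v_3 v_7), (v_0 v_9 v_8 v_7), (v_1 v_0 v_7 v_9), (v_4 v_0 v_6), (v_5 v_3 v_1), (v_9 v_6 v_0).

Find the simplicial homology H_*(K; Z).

Order the vertices as v_0 < v_1 < v_2 < v_3 < v_4 < v_5 < v_6 < v_7 < v_8 < v_9. Listing each simplex with vertices in this order, K has dimension 3 with simplices:

  0-simplices (10): [v_0], [v_1], [v_2], [v_3], [v_4], [v_5], [v_6], [v_7], [v_8], [v_9]
  1-simplices (23): (23 of them)
  2-simplices (16): (16 of them)
  3-simplices (3): [v_0,v_1,v_5,v_9], [v_0,v_1,v_7,v_9], [v_0,v_7,v_8,v_9]

Hence C_0 ≅ Z^10, C_1 ≅ Z^23, C_2 ≅ Z^16, C_3 ≅ Z^3.

∂_1: C_1 → C_0 is given by ∂[p,q] = [q] − [p].
As a 10×23 matrix over Z this has rank 9, with invariant factors (1,1,1,1,1,1,1,1,1).

Boundary ∂_2: C_2 → C_1 sends each 2-simplex [p,q,r] to [q,r] − [p,r] + [p,q]. For instance
  ∂[v_1,v_7,v_9] = [v_7,v_9] − [v_1,v_9] + [v_1,v_7],
  ∂[v_3,v_4,v_6] = [v_4,v_6] − [v_3,v_6] + [v_3,v_4].
As a 23×16 matrix over Z this has rank 13, with invariant factors (1,1,1,1,1,1,1,1,1,1,1,1,1).

The boundary map ∂_3: C_3 → C_2 sends each 3-simplex σ to the alternating sum Σ_i (−1)^i (σ with its i-th vertex removed). For instance
  ∂[v_0,v_1,v_7,v_9] = [v_1,v_7,v_9] − [v_0,v_7,v_9] + [v_0,v_1,v_9] − [v_0,v_1,v_7],
  ∂[v_0,v_1,v_5,v_9] = [v_1,v_5,v_9] − [v_0,v_5,v_9] + [v_0,v_1,v_9] − [v_0,v_1,v_5].
As a 16×3 matrix over Z this has rank 3, with invariant factors (1,1,1).

Reading off H_k = ker ∂_k / im ∂_{k+1}:

  H_0: rank C_0 − rank ∂_1 = 10 − 9 = 1, and the invariant factors of ∂_1 are all 1, so H_0 ≅ Z.
  H_1: rank ker ∂_1 − rank ∂_2 = (23 − 9) − 13 = 1, and the invariant factors of ∂_2 are all 1, so H_1 ≅ Z.
  H_2: rank ker ∂_2 − rank ∂_3 = (16 − 13) − 3 = 0, and the invariant factors of ∂_3 are all 1, so H_2 ≅ 0.
  H_3: rank ker ∂_3 − rank ∂_4 = (3 − 3) − 0 = 0, and there is no ∂_4, so H_3 ≅ 0.

H_0 = Z,  H_1 = Z,  H_2 = 0,  H_3 = 0.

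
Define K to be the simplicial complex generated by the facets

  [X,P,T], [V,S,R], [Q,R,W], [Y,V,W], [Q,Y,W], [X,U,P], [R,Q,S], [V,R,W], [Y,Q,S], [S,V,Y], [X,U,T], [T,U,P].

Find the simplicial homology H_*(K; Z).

K has 10 vertices, 18 edges, 12 triangles.
rank ∂_0 = 0, rank ∂_1 = 8 ⇒ b_0 = 10 − 0 − 8 = 2; all invariant factors of ∂_1 are 1 so no torsion. So H_0 = Z^2.
rank ∂_1 = 8, rank ∂_2 = 10 ⇒ b_1 = 18 − 8 − 10 = 0; all invariant factors of ∂_2 are 1 so no torsion. So H_1 = 0.
rank ∂_2 = 10, rank ∂_3 = 0 ⇒ b_2 = 12 − 10 − 0 = 2. So H_2 = Z^2.

H_0 ≅ Z^2,  H_1 = 0,  H_2 ≅ Z^2.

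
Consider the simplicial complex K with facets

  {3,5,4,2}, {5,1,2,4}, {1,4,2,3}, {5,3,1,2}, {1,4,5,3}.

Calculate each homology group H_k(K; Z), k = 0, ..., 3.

Fix the vertex order 1 < 2 < 3 < 4 < 5 and write every simplex with vertices in increasing order. Then dim K = 3 and the simplices of K are:

  0-simplices (5): [1], [2], [3], [4], [5]
  1-simplices (10): [1,2], [1,3], [1,4], [1,5], [2,3], [2,4], [2,5], [3,4], [3,5], [4,5]
  2-simplices (10): [1,2,3], [1,2,4], [1,2,5], [1,3,4], [1,3,5], [1,4,5], [2,3,4], [2,3,5], [2,4,5], [3,4,5]
  3-simplices (5): [1,2,3,4], [1,2,3,5], [1,2,4,5], [1,3,4,5], [2,3,4,5]

so the chain groups are C_0 ≅ Z^5, C_1 ≅ Z^10, C_2 ≅ Z^10, C_3 ≅ Z^5.

The boundary map ∂_1: C_1 → C_0 is given by ∂[p,q] = [q] − [p]. For instance
  ∂[1,3] = [3] − [1].
As a 5×10 matrix over Z this has rank 4, with invariant factors (1,1,1,1).

Boundary ∂_2: C_2 → C_1 maps a triangle to the signed sum of its edges. For instance
  ∂[3,4,5] = [4,5] − [3,5] + [3,4],
  ∂[1,3,4] = [3,4] − [1,4] + [1,3].
The 10×10 boundary matrix has rank 6 and Smith normal form diag(1,1,1,1,1,1).

Boundary ∂_3: C_3 → C_2 sends each 3-simplex σ to the alternating sum Σ_i (−1)^i (σ with its i-th vertex removed). For instance
  ∂[2,3,4,5] = [3,4,5] − [2,4,5] + [2,3,5] − [2,3,4],
  ∂[1,2,3,5] = [2,3,5] − [1,3,5] + [1,2,5] − [1,2,3].
This gives a 10×5 integer matrix of rank 4; reducing to Smith normal form yields diagonal entries (1,1,1,1).

Now H_k = ker ∂_k / im ∂_{k+1}, so:

  H_0: rank C_0 − rank ∂_1 = 5 − 4 = 1, and the invariant factors of ∂_1 are all 1, so H_0 ≅ Z.
  H_1: rank ker ∂_1 − rank ∂_2 = (10 − 4) − 6 = 0, and the invariant factors of ∂_2 are all 1, so H_1 ≅ 0.
  H_2: rank ker ∂_2 − rank ∂_3 = (10 − 6) − 4 = 0, and the invariant factors of ∂_3 are all 1, so H_2 ≅ 0.
  H_3: rank ker ∂_3 − rank ∂_4 = (5 − 4) − 0 = 1, and there is no ∂_4, so H_3 ≅ Z.

As a check, the Euler characteristic is 5 − 10 + 10 − 5 = 0, which agrees with 1 − 0 + 0 − 1 = 0.

H_0 = Z,  H_1 = 0,  H_2 = 0,  H_3 = Z.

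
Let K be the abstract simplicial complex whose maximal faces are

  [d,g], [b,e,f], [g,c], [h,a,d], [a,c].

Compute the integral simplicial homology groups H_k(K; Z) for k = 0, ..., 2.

H_0 ≅ Z^2,  H_1 ≅ Z,  H_2 = 0.

Take the total order a < b < c < d < e < f < g < h on the vertex set. Then K (dimension 2) consists of the simplices:

  0-simplices (8): a, b, c, d, e, f, g, h
  1-simplices (9): ac, ad, ah, be, bf, cg, dg, dh, ef
  2-simplices (2): adh, bef

so the chain groups are C_0 ≅ Z^8, C_1 ≅ Z^9, C_2 ≅ Z^2.

Boundary ∂_1: C_1 → C_0 is given by ∂[p,q] = [q] − [p].
The 8×9 boundary matrix has rank 6 and Smith normal form diag(1,1,1,1,1,1).

The boundary map ∂_2: C_2 → C_1 sends each 2-simplex [p,q,r] to [q,r] − [p,r] + [p,q]. For instance
  ∂bef = ef − bf + be,
  ∂adh = dh − ah + ad.
The resulting 9×2 matrix has rank 2, and its Smith normal form has invariant factors (1,1).

Now H_k = ker ∂_k / im ∂_{k+1}, so:

  H_0: rank C_0 − rank ∂_1 = 8 − 6 = 2, and the invariant factors of ∂_1 are all 1, so H_0 ≅ Z^2.
  H_1: rank ker ∂_1 − rank ∂_2 = (9 − 6) − 2 = 1, and the invariant factors of ∂_2 are all 1, so H_1 ≅ Z.
  H_2: rank ker ∂_2 − rank ∂_3 = (2 − 2) − 0 = 0, and there is no ∂_3, so H_2 ≅ 0.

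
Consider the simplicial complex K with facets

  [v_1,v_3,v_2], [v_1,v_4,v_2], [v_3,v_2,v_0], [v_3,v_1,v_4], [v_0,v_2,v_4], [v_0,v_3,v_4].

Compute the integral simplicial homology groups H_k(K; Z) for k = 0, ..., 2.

H_0 = Z,  H_1 = 0,  H_2 = Z.

Order the vertices as v_0 < v_1 < v_2 < v_3 < v_4. Listing each simplex with vertices in this order, K has dimension 2 with simplices:

  0-simplices (5): [v_0], [v_1], [v_2], [v_3], [v_4]
  1-simplices (9): [v_0,v_2], [v_0,v_3], [v_0,v_4], [v_1,v_2], [v_1,v_3], [v_1,v_4], [v_2,v_3], [v_2,v_4], [v_3,v_4]
  2-simplices (6): [v_0,v_2,v_3], [v_0,v_2,v_4], [v_0,v_3,v_4], [v_1,v_2,v_3], [v_1,v_2,v_4], [v_1,v_3,v_4]

Hence C_0 ≅ Z^5, C_1 ≅ Z^9, C_2 ≅ Z^6.

∂_1: C_1 → C_0 sends each edge [p,q] (with p < q) to q − p. For instance
  ∂[v_1,v_4] = [v_4] − [v_1].
As a 5×9 matrix over Z this has rank 4, with invariant factors (1,1,1,1).

Boundary ∂_2: C_2 → C_1 maps a triangle to the signed sum of its edges. For instance
  ∂[v_0,v_3,v_4] = [v_3,v_4] − [v_0,v_4] + [v_0,v_3],
  ∂[v_1,v_2,v_4] = [v_2,v_4] − [v_1,v_4] + [v_1,v_2].
The resulting 9×6 matrix has rank 5, and its Smith normal form has invariant factors (1,1,1,1,1).

From H_k ≅ ker(∂_k) / im(∂_{k+1}) we obtain:

  H_0: rank C_0 − rank ∂_1 = 5 − 4 = 1, and the invariant factors of ∂_1 are all 1, so H_0 ≅ Z.
  H_1: rank ker ∂_1 − rank ∂_2 = (9 − 4) − 5 = 0, and the invariant factors of ∂_2 are all 1, so H_1 ≅ 0.
  H_2: rank ker ∂_2 − rank ∂_3 = (6 − 5) − 0 = 1, and there is no ∂_3, so H_2 ≅ Z.

As a check, the Euler characteristic is 5 − 9 + 6 = 2, which agrees with 1 − 0 + 1 = 2.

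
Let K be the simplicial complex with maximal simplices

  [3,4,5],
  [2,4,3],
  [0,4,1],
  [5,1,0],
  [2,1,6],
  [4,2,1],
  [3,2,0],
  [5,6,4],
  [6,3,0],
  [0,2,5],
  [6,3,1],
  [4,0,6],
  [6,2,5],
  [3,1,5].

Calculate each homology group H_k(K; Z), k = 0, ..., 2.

K has 7 vertices, 21 edges, 14 triangles.
rank ∂_0 = 0, rank ∂_1 = 6 ⇒ b_0 = 7 − 0 − 6 = 1; all invariant factors of ∂_1 are 1 so no torsion. So H_0 ≅ Z.
rank ∂_1 = 6, rank ∂_2 = 13 ⇒ b_1 = 21 − 6 − 13 = 2; all invariant factors of ∂_2 are 1 so no torsion. So H_1 ≅ Z^2.
rank ∂_2 = 13, rank ∂_3 = 0 ⇒ b_2 = 14 − 13 − 0 = 1. So H_2 ≅ Z.

H_0 ≅ Z,  H_1 ≅ Z^2,  H_2 ≅ Z.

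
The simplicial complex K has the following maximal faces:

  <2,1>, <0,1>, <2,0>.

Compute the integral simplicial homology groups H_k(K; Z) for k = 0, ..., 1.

H_0 ≅ Z,  H_1 ≅ Z.

We work with the vertex ordering 0 < 1 < 2. The simplices of K, each written with vertices in increasing order, are:

  0-simplices (3): [0], [1], [2]
  1-simplices (3): [0,1], [0,2], [1,2]

Hence C_0 ≅ Z^3, C_1 ≅ Z^3.

Boundary ∂_1: C_1 → C_0 maps an edge to its endpoints' difference, ∂[p,q] = q − p.
As a 3×3 matrix over Z this has rank 2, with invariant factors (1,1).

From H_k ≅ ker(∂_k) / im(∂_{k+1}) we obtain:

  H_0: rank C_0 − rank ∂_1 = 3 − 2 = 1, and the invariant factors of ∂_1 are all 1, so H_0 = Z.
  H_1: rank ker ∂_1 − rank ∂_2 = (3 − 2) − 0 = 1, and there is no ∂_2, so H_1 = Z.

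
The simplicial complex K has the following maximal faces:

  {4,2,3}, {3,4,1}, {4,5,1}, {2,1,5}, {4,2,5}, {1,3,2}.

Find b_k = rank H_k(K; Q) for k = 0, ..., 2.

K has 5 vertices, 9 edges, 6 triangles.
rank ∂_0 = 0, rank ∂_1 = 4 ⇒ b_0 = 5 − 0 − 4 = 1; all invariant factors of ∂_1 are 1 so no torsion. So H_0 ≅ Z.
rank ∂_1 = 4, rank ∂_2 = 5 ⇒ b_1 = 9 − 4 − 5 = 0; all invariant factors of ∂_2 are 1 so no torsion. So H_1 ≅ 0.
rank ∂_2 = 5, rank ∂_3 = 0 ⇒ b_2 = 6 − 5 − 0 = 1. So H_2 ≅ Z.

b_0 = 1, b_1 = 0, b_2 = 1.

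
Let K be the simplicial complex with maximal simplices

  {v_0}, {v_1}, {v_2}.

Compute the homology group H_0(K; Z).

Order the vertices as v_0 < v_1 < v_2. Listing each simplex with vertices in this order, K has dimension 0 with simplices:

  0-simplices (3): [v_0], [v_1], [v_2]

Hence C_0 ≅ Z^3.

Reading off H_k = ker ∂_k / im ∂_{k+1}:

  H_0: rank C_0 − rank ∂_1 = 3 − 0 = 3, and there is no ∂_1, so H_0 ≅ Z^3.

H_0 = Z^3.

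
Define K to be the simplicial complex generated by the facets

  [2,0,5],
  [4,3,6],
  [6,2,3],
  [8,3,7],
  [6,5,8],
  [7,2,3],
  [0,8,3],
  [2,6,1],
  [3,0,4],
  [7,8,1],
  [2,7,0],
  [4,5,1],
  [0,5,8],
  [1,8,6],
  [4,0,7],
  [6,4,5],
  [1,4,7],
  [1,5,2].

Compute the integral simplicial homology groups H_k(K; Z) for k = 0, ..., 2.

Take the total order 0 < 1 < 2 < 3 < 4 < 5 < 6 < 7 < 8 on the vertex set. Then K (dimension 2) consists of the simplices:

  0-simplices (9): [0], [1], [2], [3], [4], [5], [6], [7], [8]
  1-simplices (27): (27 of them)
  2-simplices (18): [0,2,5], [0,2,7], [0,3,4], [0,3,8], [0,4,7], [0,5,8], [1,2,5], [1,2,6], [1,4,5], [1,4,7], [1,6,8], [1,7,8], [2,3,6], [2,3,7], [3,4,6], [3,7,8], [4,5,6], [5,6,8]

giving chain groups C_0 ≅ Z^9, C_1 ≅ Z^27, C_2 ≅ Z^18.

The boundary map ∂_1: C_1 → C_0 is given by ∂[p,q] = [q] − [p]. For instance
  ∂[2,6] = [6] − [2].
This gives a 9×27 integer matrix of rank 8; reducing to Smith normal form yields diagonal entries (1,1,1,1,1,1,1,1).

The boundary map ∂_2: C_2 → C_1 acts by ∂[p,q,r] = [q,r] − [p,r] + [p,q]. For instance
  ∂[1,6,8] = [6,8] − [1,8] + [1,6],
  ∂[3,4,6] = [4,6] − [3,6] + [3,4].
This gives a 27×18 integer matrix of rank 18; reducing to Smith normal form yields diagonal entries (1,1,1,1,1,1,1,1,1,1,1,1,1,1,1,1,1,2).

Computing H_k = (kernel of ∂_k) / (image of ∂_{k+1}):

  H_0: rank C_0 − rank ∂_1 = 9 − 8 = 1, and the invariant factors of ∂_1 are all 1, so H_0 ≅ Z.
  H_1: rank ker ∂_1 − rank ∂_2 = (27 − 8) − 18 = 1, and ∂_2 has invariant factor 2 > 1, so H_1 ≅ Z ⊕ Z/2Z.
  H_2: rank ker ∂_2 − rank ∂_3 = (18 − 18) − 0 = 0, and there is no ∂_3, so H_2 ≅ 0.

As a check, the Euler characteristic is 9 − 27 + 18 = 0, which agrees with 1 − 1 + 0 = 0.
(K is a triangulation of the Klein bottle.)

H_0 ≅ Z,  H_1 ≅ Z ⊕ Z/2Z,  H_2 = 0.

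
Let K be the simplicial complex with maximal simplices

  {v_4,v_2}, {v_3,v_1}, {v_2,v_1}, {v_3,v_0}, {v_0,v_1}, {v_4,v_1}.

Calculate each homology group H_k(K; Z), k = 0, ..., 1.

H_0 = Z,  H_1 = Z^2.

We work with the vertex ordering v_0 < v_1 < v_2 < v_3 < v_4. The simplices of K, each written with vertices in increasing order, are:

  0-simplices (5): [v_0], [v_1], [v_2], [v_3], [v_4]
  1-simplices (6): [v_0,v_1], [v_0,v_3], [v_1,v_2], [v_1,v_3], [v_1,v_4], [v_2,v_4]

Hence C_0 ≅ Z^5, C_1 ≅ Z^6.

Boundary ∂_1: C_1 → C_0 is given by ∂[p,q] = [q] − [p].
The resulting 5×6 matrix has rank 4, and its Smith normal form has invariant factors (1,1,1,1).

From H_k ≅ ker(∂_k) / im(∂_{k+1}) we obtain:

  H_0: rank C_0 − rank ∂_1 = 5 − 4 = 1, and the invariant factors of ∂_1 are all 1, so H_0 ≅ Z.
  H_1: rank ker ∂_1 − rank ∂_2 = (6 − 4) − 0 = 2, and there is no ∂_2, so H_1 ≅ Z^2.

As a check, the Euler characteristic is 5 − 6 = -1, which agrees with 1 − 2 = -1.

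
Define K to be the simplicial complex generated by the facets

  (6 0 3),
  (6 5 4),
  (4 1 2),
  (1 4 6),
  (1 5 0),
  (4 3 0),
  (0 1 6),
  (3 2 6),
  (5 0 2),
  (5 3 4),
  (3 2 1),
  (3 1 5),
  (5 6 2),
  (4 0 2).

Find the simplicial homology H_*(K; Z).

H_0 ≅ Z,  H_1 ≅ Z^2,  H_2 ≅ Z.

We work with the vertex ordering 0 < 1 < 2 < 3 < 4 < 5 < 6. The simplices of K, each written with vertices in increasing order, are:

  0-simplices (7): [0], [1], [2], [3], [4], [5], [6]
  1-simplices (21): [0,1], [0,2], [0,3], [0,4], [0,5], [0,6], [1,2], [1,3], [1,4], [1,5], [1,6], [2,3], [2,4], [2,5], [2,6], [3,4], [3,5], [3,6], [4,5], [4,6], [5,6]
  2-simplices (14): [0,1,5], [0,1,6], [0,2,4], [0,2,5], [0,3,4], [0,3,6], [1,2,3], [1,2,4], [1,3,5], [1,4,6], [2,3,6], [2,5,6], [3,4,5], [4,5,6]

Hence C_0 ≅ Z^7, C_1 ≅ Z^21, C_2 ≅ Z^14.

∂_1: C_1 → C_0 sends each edge [p,q] (with p < q) to q − p. For instance
  ∂[1,2] = [2] − [1].
This gives a 7×21 integer matrix of rank 6; reducing to Smith normal form yields diagonal entries (1,1,1,1,1,1).

∂_2: C_2 → C_1 maps a triangle to the signed sum of its edges. For instance
  ∂[1,4,6] = [4,6] − [1,6] + [1,4],
  ∂[1,3,5] = [3,5] − [1,5] + [1,3].
The resulting 21×14 matrix has rank 13, and its Smith normal form has invariant factors (1,1,1,1,1,1,1,1,1,1,1,1,1).

From H_k ≅ ker(∂_k) / im(∂_{k+1}) we obtain:

  H_0: rank C_0 − rank ∂_1 = 7 − 6 = 1, and the invariant factors of ∂_1 are all 1, so H_0 ≅ Z.
  H_1: rank ker ∂_1 − rank ∂_2 = (21 − 6) − 13 = 2, and the invariant factors of ∂_2 are all 1, so H_1 ≅ Z^2.
  H_2: rank ker ∂_2 − rank ∂_3 = (14 − 13) − 0 = 1, and there is no ∂_3, so H_2 ≅ Z.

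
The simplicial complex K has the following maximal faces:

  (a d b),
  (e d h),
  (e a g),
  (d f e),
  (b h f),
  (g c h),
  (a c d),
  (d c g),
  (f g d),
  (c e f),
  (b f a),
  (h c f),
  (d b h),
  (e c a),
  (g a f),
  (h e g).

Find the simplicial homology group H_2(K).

H_2 ≅ Z.

Fix the vertex order a < b < c < d < e < f < g < h and write every simplex with vertices in increasing order. Then dim K = 2 and the simplices of K are:

  0-simplices (8): a, b, c, d, e, f, g, h
  1-simplices (24): ab, ac, ad, ae, af, ag, bd, bf, bh, cd, ce, cf, cg, ch, de, df, dg, dh, ef, eg, eh, fg, fh, gh
  2-simplices (16): abd, abf, acd, ace, aeg, afg, bdh, bfh, cdg, cef, cfh, cgh, def, deh, dfg, egh

giving chain groups C_0 ≅ Z^8, C_1 ≅ Z^24, C_2 ≅ Z^16.

∂_1: C_1 → C_0 is given by ∂[p,q] = [q] − [p]. For instance
  ∂dg = g − d.
The resulting 8×24 matrix has rank 7, and its Smith normal form has invariant factors (1,1,1,1,1,1,1).

∂_2: C_2 → C_1 maps a triangle to the signed sum of its edges. For instance
  ∂def = ef − df + de,
  ∂cdg = dg − cg + cd.
The resulting 24×16 matrix has rank 15, and its Smith normal form has invariant factors (1,1,1,1,1,1,1,1,1,1,1,1,1,1,1).

Reading off H_k = ker ∂_k / im ∂_{k+1}:

  H_2: rank ker ∂_2 − rank ∂_3 = (16 − 15) − 0 = 1, and there is no ∂_3, so H_2 = Z.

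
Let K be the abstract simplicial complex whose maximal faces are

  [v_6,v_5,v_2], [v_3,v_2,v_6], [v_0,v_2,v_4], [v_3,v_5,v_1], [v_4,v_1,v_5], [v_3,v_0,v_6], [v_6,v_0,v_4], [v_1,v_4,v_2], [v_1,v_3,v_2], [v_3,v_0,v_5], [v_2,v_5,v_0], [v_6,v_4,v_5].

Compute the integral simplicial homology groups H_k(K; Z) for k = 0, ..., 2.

K has 7 vertices, 18 edges, 12 triangles.
rank ∂_0 = 0, rank ∂_1 = 6 ⇒ b_0 = 7 − 0 − 6 = 1; all invariant factors of ∂_1 are 1 so no torsion. So H_0 = Z.
rank ∂_1 = 6, rank ∂_2 = 12 ⇒ b_1 = 18 − 6 − 12 = 0; ∂_2 has invariant factor(s) [2] giving torsion. So H_1 = Z_2.
rank ∂_2 = 12, rank ∂_3 = 0 ⇒ b_2 = 12 − 12 − 0 = 0. So H_2 = 0.

H_0 = Z,  H_1 = Z_2,  H_2 = 0.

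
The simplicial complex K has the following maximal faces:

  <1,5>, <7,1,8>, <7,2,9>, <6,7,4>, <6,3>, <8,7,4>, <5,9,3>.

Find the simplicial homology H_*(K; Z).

H_0 ≅ Z,  H_1 ≅ Z^2,  H_2 = 0.

We work with the vertex ordering 1 < 2 < 3 < 4 < 5 < 6 < 7 < 8 < 9. The simplices of K, each written with vertices in increasing order, are:

  0-simplices (9): [1], [2], [3], [4], [5], [6], [7], [8], [9]
  1-simplices (15): [1,5], [1,7], [1,8], [2,7], [2,9], [3,5], [3,6], [3,9], [4,6], [4,7], [4,8], [5,9], [6,7], [7,8], [7,9]
  2-simplices (5): [1,7,8], [2,7,9], [3,5,9], [4,6,7], [4,7,8]

so the chain groups are C_0 ≅ Z^9, C_1 ≅ Z^15, C_2 ≅ Z^5.

∂_1: C_1 → C_0 sends each edge [p,q] (with p < q) to q − p.
The resulting 9×15 matrix has rank 8, and its Smith normal form has invariant factors (1,1,1,1,1,1,1,1).

The boundary map ∂_2: C_2 → C_1 sends each 2-simplex [p,q,r] to [q,r] − [p,r] + [p,q]. For instance
  ∂[2,7,9] = [7,9] − [2,9] + [2,7],
  ∂[1,7,8] = [7,8] − [1,8] + [1,7].
This gives a 15×5 integer matrix of rank 5; reducing to Smith normal form yields diagonal entries (1,1,1,1,1).

Now H_k = ker ∂_k / im ∂_{k+1}, so:

  H_0: rank C_0 − rank ∂_1 = 9 − 8 = 1, and the invariant factors of ∂_1 are all 1, so H_0 ≅ Z.
  H_1: rank ker ∂_1 − rank ∂_2 = (15 − 8) − 5 = 2, and the invariant factors of ∂_2 are all 1, so H_1 ≅ Z^2.
  H_2: rank ker ∂_2 − rank ∂_3 = (5 − 5) − 0 = 0, and there is no ∂_3, so H_2 ≅ 0.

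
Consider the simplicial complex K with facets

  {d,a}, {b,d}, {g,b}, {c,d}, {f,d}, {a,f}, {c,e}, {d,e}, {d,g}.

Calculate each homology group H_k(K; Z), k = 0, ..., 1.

H_0 = Z,  H_1 = Z^3.

We work with the vertex ordering a < b < c < d < e < f < g. The simplices of K, each written with vertices in increasing order, are:

  0-simplices (7): a, b, c, d, e, f, g
  1-simplices (9): ad, af, bd, bg, cd, ce, de, df, dg

Hence C_0 ≅ Z^7, C_1 ≅ Z^9.

The boundary map ∂_1: C_1 → C_0 sends each edge [p,q] (with p < q) to q − p.
The 7×9 boundary matrix has rank 6 and Smith normal form diag(1,1,1,1,1,1).

From H_k ≅ ker(∂_k) / im(∂_{k+1}) we obtain:

  H_0: rank C_0 − rank ∂_1 = 7 − 6 = 1, and the invariant factors of ∂_1 are all 1, so H_0 = Z.
  H_1: rank ker ∂_1 − rank ∂_2 = (9 − 6) − 0 = 3, and there is no ∂_2, so H_1 = Z^3.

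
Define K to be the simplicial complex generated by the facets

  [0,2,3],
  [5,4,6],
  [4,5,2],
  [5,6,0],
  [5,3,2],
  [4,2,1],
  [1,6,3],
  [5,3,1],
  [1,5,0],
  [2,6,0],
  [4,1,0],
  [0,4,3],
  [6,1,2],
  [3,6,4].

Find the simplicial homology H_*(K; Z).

H_0 = Z,  H_1 = Z^2,  H_2 = Z.

Take the total order 0 < 1 < 2 < 3 < 4 < 5 < 6 on the vertex set. Then K (dimension 2) consists of the simplices:

  0-simplices (7): [0], [1], [2], [3], [4], [5], [6]
  1-simplices (21): [0,1], [0,2], [0,3], [0,4], [0,5], [0,6], [1,2], [1,3], [1,4], [1,5], [1,6], [2,3], [2,4], [2,5], [2,6], [3,4], [3,5], [3,6], [4,5], [4,6], [5,6]
  2-simplices (14): [0,1,4], [0,1,5], [0,2,3], [0,2,6], [0,3,4], [0,5,6], [1,2,4], [1,2,6], [1,3,5], [1,3,6], [2,3,5], [2,4,5], [3,4,6], [4,5,6]

so the chain groups are C_0 ≅ Z^7, C_1 ≅ Z^21, C_2 ≅ Z^14.

The boundary map ∂_1: C_1 → C_0 is given by ∂[p,q] = [q] − [p]. For instance
  ∂[0,2] = [2] − [0].
This gives a 7×21 integer matrix of rank 6; reducing to Smith normal form yields diagonal entries (1,1,1,1,1,1).

The boundary map ∂_2: C_2 → C_1 acts by ∂[p,q,r] = [q,r] − [p,r] + [p,q]. For instance
  ∂[0,3,4] = [3,4] − [0,4] + [0,3],
  ∂[0,1,5] = [1,5] − [0,5] + [0,1].
As a 21×14 matrix over Z this has rank 13, with invariant factors (1,1,1,1,1,1,1,1,1,1,1,1,1).

From H_k ≅ ker(∂_k) / im(∂_{k+1}) we obtain:

  H_0: rank C_0 − rank ∂_1 = 7 − 6 = 1, and the invariant factors of ∂_1 are all 1, so H_0 = Z.
  H_1: rank ker ∂_1 − rank ∂_2 = (21 − 6) − 13 = 2, and the invariant factors of ∂_2 are all 1, so H_1 = Z^2.
  H_2: rank ker ∂_2 − rank ∂_3 = (14 − 13) − 0 = 1, and there is no ∂_3, so H_2 = Z.

As a check, the Euler characteristic is 7 − 21 + 14 = 0, which agrees with 1 − 2 + 1 = 0.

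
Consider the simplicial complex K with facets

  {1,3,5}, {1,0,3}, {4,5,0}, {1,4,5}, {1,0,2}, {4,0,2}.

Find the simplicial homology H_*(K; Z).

H_0 ≅ Z,  H_1 ≅ Z,  H_2 = 0.

We work with the vertex ordering 0 < 1 < 2 < 3 < 4 < 5. The simplices of K, each written with vertices in increasing order, are:

  0-simplices (6): [0], [1], [2], [3], [4], [5]
  1-simplices (12): [0,1], [0,2], [0,3], [0,4], [0,5], [1,2], [1,3], [1,4], [1,5], [2,4], [3,5], [4,5]
  2-simplices (6): [0,1,2], [0,1,3], [0,2,4], [0,4,5], [1,3,5], [1,4,5]

giving chain groups C_0 ≅ Z^6, C_1 ≅ Z^12, C_2 ≅ Z^6.

The boundary map ∂_1: C_1 → C_0 is given by ∂[p,q] = [q] − [p].
The resulting 6×12 matrix has rank 5, and its Smith normal form has invariant factors (1,1,1,1,1).

∂_2: C_2 → C_1 acts by ∂[p,q,r] = [q,r] − [p,r] + [p,q]. For instance
  ∂[1,4,5] = [4,5] − [1,5] + [1,4],
  ∂[0,1,2] = [1,2] − [0,2] + [0,1].
The 12×6 boundary matrix has rank 6 and Smith normal form diag(1,1,1,1,1,1).

Now H_k = ker ∂_k / im ∂_{k+1}, so:

  H_0: rank C_0 − rank ∂_1 = 6 − 5 = 1, and the invariant factors of ∂_1 are all 1, so H_0 ≅ Z.
  H_1: rank ker ∂_1 − rank ∂_2 = (12 − 5) − 6 = 1, and the invariant factors of ∂_2 are all 1, so H_1 ≅ Z.
  H_2: rank ker ∂_2 − rank ∂_3 = (6 − 6) − 0 = 0, and there is no ∂_3, so H_2 ≅ 0.

As a check, the Euler characteristic is 6 − 12 + 6 = 0, which agrees with 1 − 1 + 0 = 0.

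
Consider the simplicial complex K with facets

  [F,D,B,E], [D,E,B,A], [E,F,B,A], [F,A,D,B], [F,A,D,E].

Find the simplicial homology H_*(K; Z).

H_0 = Z,  H_1 = 0,  H_2 = 0,  H_3 = Z.

We work with the vertex ordering A < B < D < E < F. The simplices of K, each written with vertices in increasing order, are:

  0-simplices (5): A, B, D, E, F
  1-simplices (10): AB, AD, AE, AF, BD, BE, BF, DE, DF, EF
  2-simplices (10): ABD, ABE, ABF, ADE, ADF, AEF, BDE, BDF, BEF, DEF
  3-simplices (5): ABDE, ABDF, ABEF, ADEF, BDEF

so the chain groups are C_0 ≅ Z^5, C_1 ≅ Z^10, C_2 ≅ Z^10, C_3 ≅ Z^5.

The boundary map ∂_1: C_1 → C_0 sends each edge [p,q] (with p < q) to q − p.
As a 5×10 matrix over Z this has rank 4, with invariant factors (1,1,1,1).

The boundary map ∂_2: C_2 → C_1 acts by ∂[p,q,r] = [q,r] − [p,r] + [p,q]. For instance
  ∂ADE = DE − AE + AD,
  ∂DEF = EF − DF + DE.
As a 10×10 matrix over Z this has rank 6, with invariant factors (1,1,1,1,1,1).

Boundary ∂_3: C_3 → C_2 sends each 3-simplex σ to the alternating sum Σ_i (−1)^i (σ with its i-th vertex removed). For instance
  ∂BDEF = DEF − BEF + BDF − BDE,
  ∂ABDF = BDF − ADF + ABF − ABD.
The 10×5 boundary matrix has rank 4 and Smith normal form diag(1,1,1,1).

Computing H_k = (kernel of ∂_k) / (image of ∂_{k+1}):

  H_0: rank C_0 − rank ∂_1 = 5 − 4 = 1, and the invariant factors of ∂_1 are all 1, so H_0 = Z.
  H_1: rank ker ∂_1 − rank ∂_2 = (10 − 4) − 6 = 0, and the invariant factors of ∂_2 are all 1, so H_1 = 0.
  H_2: rank ker ∂_2 − rank ∂_3 = (10 − 6) − 4 = 0, and the invariant factors of ∂_3 are all 1, so H_2 = 0.
  H_3: rank ker ∂_3 − rank ∂_4 = (5 − 4) − 0 = 1, and there is no ∂_4, so H_3 = Z.

As a check, the Euler characteristic is 5 − 10 + 10 − 5 = 0, which agrees with 1 − 0 + 0 − 1 = 0.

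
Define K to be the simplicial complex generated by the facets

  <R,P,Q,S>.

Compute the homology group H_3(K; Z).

Fix the vertex order P < Q < R < S and write every simplex with vertices in increasing order. Then dim K = 3 and the simplices of K are:

  0-simplices (4): P, Q, R, S
  1-simplices (6): PQ, PR, PS, QR, QS, RS
  2-simplices (4): PQR, PQS, PRS, QRS
  3-simplices (1): PQRS

so the chain groups are C_0 ≅ Z^4, C_1 ≅ Z^6, C_2 ≅ Z^4, C_3 ≅ Z^1.

Boundary ∂_1: C_1 → C_0 is given by ∂[p,q] = [q] − [p]. For instance
  ∂PR = R − P.
This gives a 4×6 integer matrix of rank 3; reducing to Smith normal form yields diagonal entries (1,1,1).

Boundary ∂_2: C_2 → C_1 maps a triangle to the signed sum of its edges. For instance
  ∂QRS = RS − QS + QR,
  ∂PQS = QS − PS + PQ.
As a 6×4 matrix over Z this has rank 3, with invariant factors (1,1,1).

Boundary ∂_3: C_3 → C_2 sends each 3-simplex σ to the alternating sum Σ_i (−1)^i (σ with its i-th vertex removed). For instance
  ∂PQRS = QRS − PRS + PQS − PQR.
As a 4×1 matrix over Z this has rank 1, with invariant factors (1).

From H_k ≅ ker(∂_k) / im(∂_{k+1}) we obtain:

  H_3: rank ker ∂_3 − rank ∂_4 = (1 − 1) − 0 = 0, and there is no ∂_4, so H_3 = 0.

H_3 ≅ 0.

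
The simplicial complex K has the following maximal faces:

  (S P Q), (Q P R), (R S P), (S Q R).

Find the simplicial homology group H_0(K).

We work with the vertex ordering P < Q < R < S. The simplices of K, each written with vertices in increasing order, are:

  0-simplices (4): P, Q, R, S
  1-simplices (6): PQ, PR, PS, QR, QS, RS
  2-simplices (4): PQR, PQS, PRS, QRS

giving chain groups C_0 ≅ Z^4, C_1 ≅ Z^6, C_2 ≅ Z^4.

∂_1: C_1 → C_0 sends each edge [p,q] (with p < q) to q − p.
The resulting 4×6 matrix has rank 3, and its Smith normal form has invariant factors (1,1,1).

Boundary ∂_2: C_2 → C_1 sends each 2-simplex [p,q,r] to [q,r] − [p,r] + [p,q]. For instance
  ∂PQR = QR − PR + PQ,
  ∂QRS = RS − QS + QR.
This gives a 6×4 integer matrix of rank 3; reducing to Smith normal form yields diagonal entries (1,1,1).

From H_k ≅ ker(∂_k) / im(∂_{k+1}) we obtain:

  H_0: rank C_0 − rank ∂_1 = 4 − 3 = 1, and the invariant factors of ∂_1 are all 1, so H_0 ≅ Z.

H_0 = Z.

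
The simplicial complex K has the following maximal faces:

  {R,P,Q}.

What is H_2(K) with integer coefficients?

Order the vertices as P < Q < R. Listing each simplex with vertices in this order, K has dimension 2 with simplices:

  0-simplices (3): P, Q, R
  1-simplices (3): PQ, PR, QR
  2-simplices (1): PQR

Hence C_0 ≅ Z^3, C_1 ≅ Z^3, C_2 ≅ Z^1.

∂_1: C_1 → C_0 maps an edge to its endpoints' difference, ∂[p,q] = q − p.
As a 3×3 matrix over Z this has rank 2, with invariant factors (1,1).

Boundary ∂_2: C_2 → C_1 acts by ∂[p,q,r] = [q,r] − [p,r] + [p,q]. For instance
  ∂PQR = QR − PR + PQ.
The 3×1 boundary matrix has rank 1 and Smith normal form diag(1).

Now H_k = ker ∂_k / im ∂_{k+1}, so:

  H_2: rank ker ∂_2 − rank ∂_3 = (1 − 1) − 0 = 0, and there is no ∂_3, so H_2 ≅ 0.

H_2 = 0.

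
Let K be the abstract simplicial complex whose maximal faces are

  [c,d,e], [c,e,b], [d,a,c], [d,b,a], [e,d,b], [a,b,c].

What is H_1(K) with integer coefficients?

H_1 ≅ 0.

Take the total order a < b < c < d < e on the vertex set. Then K (dimension 2) consists of the simplices:

  0-simplices (5): a, b, c, d, e
  1-simplices (9): ab, ac, ad, bc, bd, be, cd, ce, de
  2-simplices (6): abc, abd, acd, bce, bde, cde

so the chain groups are C_0 ≅ Z^5, C_1 ≅ Z^9, C_2 ≅ Z^6.

The boundary map ∂_1: C_1 → C_0 is given by ∂[p,q] = [q] − [p]. For instance
  ∂ce = e − c.
This gives a 5×9 integer matrix of rank 4; reducing to Smith normal form yields diagonal entries (1,1,1,1).

∂_2: C_2 → C_1 maps a triangle to the signed sum of its edges. For instance
  ∂acd = cd − ad + ac,
  ∂abc = bc − ac + ab.
The resulting 9×6 matrix has rank 5, and its Smith normal form has invariant factors (1,1,1,1,1).

Reading off H_k = ker ∂_k / im ∂_{k+1}:

  H_1: rank ker ∂_1 − rank ∂_2 = (9 − 4) − 5 = 0, and the invariant factors of ∂_2 are all 1, so H_1 = 0.

(K is a triangulation of the 2-sphere S^2.)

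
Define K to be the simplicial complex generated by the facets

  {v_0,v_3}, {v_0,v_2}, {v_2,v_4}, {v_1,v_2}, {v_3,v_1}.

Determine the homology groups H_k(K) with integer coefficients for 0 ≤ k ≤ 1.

H_0 ≅ Z,  H_1 ≅ Z.

Fix the vertex order v_0 < v_1 < v_2 < v_3 < v_4 and write every simplex with vertices in increasing order. Then dim K = 1 and the simplices of K are:

  0-simplices (5): [v_0], [v_1], [v_2], [v_3], [v_4]
  1-simplices (5): [v_0,v_2], [v_0,v_3], [v_1,v_2], [v_1,v_3], [v_2,v_4]

Hence C_0 ≅ Z^5, C_1 ≅ Z^5.

∂_1: C_1 → C_0 maps an edge to its endpoints' difference, ∂[p,q] = q − p. For instance
  ∂[v_1,v_2] = [v_2] − [v_1].
This gives a 5×5 integer matrix of rank 4; reducing to Smith normal form yields diagonal entries (1,1,1,1).

Now H_k = ker ∂_k / im ∂_{k+1}, so:

  H_0: rank C_0 − rank ∂_1 = 5 − 4 = 1, and the invariant factors of ∂_1 are all 1, so H_0 = Z.
  H_1: rank ker ∂_1 − rank ∂_2 = (5 − 4) − 0 = 1, and there is no ∂_2, so H_1 = Z.

As a check, the Euler characteristic is 5 − 5 = 0, which agrees with 1 − 1 = 0.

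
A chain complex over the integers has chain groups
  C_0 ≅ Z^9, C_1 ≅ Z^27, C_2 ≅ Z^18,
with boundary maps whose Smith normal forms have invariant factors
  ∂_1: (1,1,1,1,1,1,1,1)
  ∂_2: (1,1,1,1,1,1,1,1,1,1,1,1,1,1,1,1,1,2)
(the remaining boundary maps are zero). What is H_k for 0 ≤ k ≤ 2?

H_0: b_0 = 9 − 0 − 8 = 1; torsion from ∂_1 factors > 1: none. So H_0 = Z.
H_1: b_1 = 27 − 8 − 18 = 1; torsion from ∂_2 factors > 1: [2]. So H_1 = Z ⊕ Z/2Z.
H_2: b_2 = 18 − 18 − 0 = 0; torsion from ∂_3 factors > 1: none. So H_2 = 0.

H_0 = Z,  H_1 = Z ⊕ Z/2Z,  H_2 = 0.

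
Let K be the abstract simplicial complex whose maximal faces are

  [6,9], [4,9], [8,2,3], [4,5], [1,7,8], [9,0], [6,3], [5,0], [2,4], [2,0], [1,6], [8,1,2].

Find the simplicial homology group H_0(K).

H_0 ≅ Z.

Take the total order 0 < 1 < 2 < 3 < 4 < 5 < 6 < 7 < 8 < 9 on the vertex set. Then K (dimension 2) consists of the simplices:

  0-simplices (10): [0], [1], [2], [3], [4], [5], [6], [7], [8], [9]
  1-simplices (16): [0,2], [0,5], [0,9], [1,2], [1,6], [1,7], [1,8], [2,3], [2,4], [2,8], [3,6], [3,8], [4,5], [4,9], [6,9], [7,8]
  2-simplices (3): [1,2,8], [1,7,8], [2,3,8]

giving chain groups C_0 ≅ Z^10, C_1 ≅ Z^16, C_2 ≅ Z^3.

∂_1: C_1 → C_0 maps an edge to its endpoints' difference, ∂[p,q] = q − p. For instance
  ∂[2,3] = [3] − [2].
As a 10×16 matrix over Z this has rank 9, with invariant factors (1,1,1,1,1,1,1,1,1).

∂_2: C_2 → C_1 maps a triangle to the signed sum of its edges. For instance
  ∂[2,3,8] = [3,8] − [2,8] + [2,3],
  ∂[1,7,8] = [7,8] − [1,8] + [1,7].
The resulting 16×3 matrix has rank 3, and its Smith normal form has invariant factors (1,1,1).

Computing H_k = (kernel of ∂_k) / (image of ∂_{k+1}):

  H_0: rank C_0 − rank ∂_1 = 10 − 9 = 1, and the invariant factors of ∂_1 are all 1, so H_0 = Z.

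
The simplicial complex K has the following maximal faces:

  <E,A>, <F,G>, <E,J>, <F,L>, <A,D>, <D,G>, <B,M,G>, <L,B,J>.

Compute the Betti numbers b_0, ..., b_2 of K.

b_0 = 1, b_1 = 2, b_2 = 0.

Fix the vertex order A < B < D < E < F < G < J < L < M and write every simplex with vertices in increasing order. Then dim K = 2 and the simplices of K are:

  0-simplices (9): A, B, D, E, F, G, J, L, M
  1-simplices (12): AD, AE, BG, BJ, BL, BM, DG, EJ, FG, FL, GM, JL
  2-simplices (2): BGM, BJL

so the chain groups are C_0 ≅ Z^9, C_1 ≅ Z^12, C_2 ≅ Z^2.

The boundary map ∂_1: C_1 → C_0 is given by ∂[p,q] = [q] − [p]. For instance
  ∂BG = G − B.
The resulting 9×12 matrix has rank 8, and its Smith normal form has invariant factors (1,1,1,1,1,1,1,1).

∂_2: C_2 → C_1 maps a triangle to the signed sum of its edges. For instance
  ∂BJL = JL − BL + BJ,
  ∂BGM = GM − BM + BG.
The 12×2 boundary matrix has rank 2 and Smith normal form diag(1,1).

Reading off H_k = ker ∂_k / im ∂_{k+1}:

  H_0: rank C_0 − rank ∂_1 = 9 − 8 = 1, and the invariant factors of ∂_1 are all 1, so H_0 ≅ Z.
  H_1: rank ker ∂_1 − rank ∂_2 = (12 − 8) − 2 = 2, and the invariant factors of ∂_2 are all 1, so H_1 ≅ Z^2.
  H_2: rank ker ∂_2 − rank ∂_3 = (2 − 2) − 0 = 0, and there is no ∂_3, so H_2 ≅ 0.

Hence the Betti numbers are b_0 = 1, b_1 = 2, b_2 = 0.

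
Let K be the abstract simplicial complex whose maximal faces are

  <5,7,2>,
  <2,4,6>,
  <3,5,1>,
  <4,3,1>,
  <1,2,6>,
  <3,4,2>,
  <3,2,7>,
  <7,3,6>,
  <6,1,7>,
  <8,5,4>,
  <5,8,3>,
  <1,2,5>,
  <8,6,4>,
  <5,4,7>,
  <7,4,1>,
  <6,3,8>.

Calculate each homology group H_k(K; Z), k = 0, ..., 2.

Fix the vertex order 1 < 2 < 3 < 4 < 5 < 6 < 7 < 8 and write every simplex with vertices in increasing order. Then dim K = 2 and the simplices of K are:

  0-simplices (8): [1], [2], [3], [4], [5], [6], [7], [8]
  1-simplices (24): (24 of them)
  2-simplices (16): [1,2,5], [1,2,6], [1,3,4], [1,3,5], [1,4,7], [1,6,7], [2,3,4], [2,3,7], [2,4,6], [2,5,7], [3,5,8], [3,6,7], [3,6,8], [4,5,7], [4,5,8], [4,6,8]

Hence C_0 ≅ Z^8, C_1 ≅ Z^24, C_2 ≅ Z^16.

∂_1: C_1 → C_0 is given by ∂[p,q] = [q] − [p]. For instance
  ∂[1,5] = [5] − [1].
This gives a 8×24 integer matrix of rank 7; reducing to Smith normal form yields diagonal entries (1,1,1,1,1,1,1).

∂_2: C_2 → C_1 sends each 2-simplex [p,q,r] to [q,r] − [p,r] + [p,q]. For instance
  ∂[1,2,5] = [2,5] − [1,5] + [1,2],
  ∂[1,6,7] = [6,7] − [1,7] + [1,6].
The resulting 24×16 matrix has rank 15, and its Smith normal form has invariant factors (1,1,1,1,1,1,1,1,1,1,1,1,1,1,1).

Reading off H_k = ker ∂_k / im ∂_{k+1}:

  H_0: rank C_0 − rank ∂_1 = 8 − 7 = 1, and the invariant factors of ∂_1 are all 1, so H_0 ≅ Z.
  H_1: rank ker ∂_1 − rank ∂_2 = (24 − 7) − 15 = 2, and the invariant factors of ∂_2 are all 1, so H_1 ≅ Z^2.
  H_2: rank ker ∂_2 − rank ∂_3 = (16 − 15) − 0 = 1, and there is no ∂_3, so H_2 ≅ Z.

As a check, the Euler characteristic is 8 − 24 + 16 = 0, which agrees with 1 − 2 + 1 = 0.

H_0 ≅ Z,  H_1 ≅ Z^2,  H_2 ≅ Z.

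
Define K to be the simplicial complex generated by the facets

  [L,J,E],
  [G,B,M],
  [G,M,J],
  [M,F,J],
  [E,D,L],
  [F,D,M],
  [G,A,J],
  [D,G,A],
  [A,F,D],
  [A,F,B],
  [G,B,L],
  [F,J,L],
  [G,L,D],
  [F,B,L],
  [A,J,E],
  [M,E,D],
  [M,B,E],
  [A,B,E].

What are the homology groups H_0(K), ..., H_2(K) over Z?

H_0 ≅ Z,  H_1 ≅ Z^2,  H_2 ≅ Z.

K has 9 vertices, 27 edges, 18 triangles.
rank ∂_0 = 0, rank ∂_1 = 8 ⇒ b_0 = 9 − 0 − 8 = 1; all invariant factors of ∂_1 are 1 so no torsion. So H_0 = Z.
rank ∂_1 = 8, rank ∂_2 = 17 ⇒ b_1 = 27 − 8 − 17 = 2; all invariant factors of ∂_2 are 1 so no torsion. So H_1 = Z^2.
rank ∂_2 = 17, rank ∂_3 = 0 ⇒ b_2 = 18 − 17 − 0 = 1. So H_2 = Z.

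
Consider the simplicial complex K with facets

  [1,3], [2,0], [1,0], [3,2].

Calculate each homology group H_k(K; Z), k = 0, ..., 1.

Order the vertices as 0 < 1 < 2 < 3. Listing each simplex with vertices in this order, K has dimension 1 with simplices:

  0-simplices (4): [0], [1], [2], [3]
  1-simplices (4): [0,1], [0,2], [1,3], [2,3]

so the chain groups are C_0 ≅ Z^4, C_1 ≅ Z^4.

Boundary ∂_1: C_1 → C_0 sends each edge [p,q] (with p < q) to q − p. For instance
  ∂[2,3] = [3] − [2].
The 4×4 boundary matrix has rank 3 and Smith normal form diag(1,1,1).

Reading off H_k = ker ∂_k / im ∂_{k+1}:

  H_0: rank C_0 − rank ∂_1 = 4 − 3 = 1, and the invariant factors of ∂_1 are all 1, so H_0 = Z.
  H_1: rank ker ∂_1 − rank ∂_2 = (4 − 3) − 0 = 1, and there is no ∂_2, so H_1 = Z.

(K is a triangulation of the circle S^1.)

H_0 ≅ Z,  H_1 ≅ Z.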